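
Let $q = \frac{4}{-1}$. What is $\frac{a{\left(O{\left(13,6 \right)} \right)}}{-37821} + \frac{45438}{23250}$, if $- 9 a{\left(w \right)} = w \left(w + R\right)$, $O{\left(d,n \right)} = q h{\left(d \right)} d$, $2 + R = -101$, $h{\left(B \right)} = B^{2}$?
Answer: $\frac{305347434397}{1319007375} \approx 231.5$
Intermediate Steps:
$q = -4$ ($q = 4 \left(-1\right) = -4$)
$R = -103$ ($R = -2 - 101 = -103$)
$O{\left(d,n \right)} = - 4 d^{3}$ ($O{\left(d,n \right)} = - 4 d^{2} d = - 4 d^{3}$)
$a{\left(w \right)} = - \frac{w \left(-103 + w\right)}{9}$ ($a{\left(w \right)} = - \frac{w \left(w - 103\right)}{9} = - \frac{w \left(-103 + w\right)}{9}$)
$\frac{a{\left(O{\left(13,6 \right)} \right)}}{-37821} + \frac{45438}{23250} = \frac{\frac{1}{9} \left(- 4 \cdot 13^{3}\right) \left(103 - - 4 \cdot 13^{3}\right)}{-37821} + \frac{45438}{23250} = \frac{\left(-4\right) 2197 \left(103 - \left(-4\right) 2197\right)}{9} \left(- \frac{1}{37821}\right) + 45438 \cdot \frac{1}{23250} = \frac{1}{9} \left(-8788\right) \left(103 - -8788\right) \left(- \frac{1}{37821}\right) + \frac{7573}{3875} = \frac{1}{9} \left(-8788\right) \left(103 + 8788\right) \left(- \frac{1}{37821}\right) + \frac{7573}{3875} = \frac{1}{9} \left(-8788\right) 8891 \left(- \frac{1}{37821}\right) + \frac{7573}{3875} = \left(- \frac{78134108}{9}\right) \left(- \frac{1}{37821}\right) + \frac{7573}{3875} = \frac{78134108}{340389} + \frac{7573}{3875} = \frac{305347434397}{1319007375}$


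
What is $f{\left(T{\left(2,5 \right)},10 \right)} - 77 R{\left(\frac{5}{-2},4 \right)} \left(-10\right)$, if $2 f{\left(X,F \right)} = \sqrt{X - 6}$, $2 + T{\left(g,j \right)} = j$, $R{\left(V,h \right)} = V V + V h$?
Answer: $- \frac{5775}{2} + \frac{i \sqrt{3}}{2} \approx -2887.5 + 0.86602 i$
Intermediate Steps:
$R{\left(V,h \right)} = V^{2} + V h$
$T{\left(g,j \right)} = -2 + j$
$f{\left(X,F \right)} = \frac{\sqrt{-6 + X}}{2}$ ($f{\left(X,F \right)} = \frac{\sqrt{X - 6}}{2} = \frac{\sqrt{-6 + X}}{2}$)
$f{\left(T{\left(2,5 \right)},10 \right)} - 77 R{\left(\frac{5}{-2},4 \right)} \left(-10\right) = \frac{\sqrt{-6 + \left(-2 + 5\right)}}{2} - 77 \frac{5}{-2} \left(\frac{5}{-2} + 4\right) \left(-10\right) = \frac{\sqrt{-6 + 3}}{2} - 77 \cdot 5 \left(- \frac{1}{2}\right) \left(5 \left(- \frac{1}{2}\right) + 4\right) \left(-10\right) = \frac{\sqrt{-3}}{2} - 77 - \frac{5 \left(- \frac{5}{2} + 4\right)}{2} \left(-10\right) = \frac{i \sqrt{3}}{2} - 77 \left(- \frac{5}{2}\right) \frac{3}{2} \left(-10\right) = \frac{i \sqrt{3}}{2} - 77 \left(\left(- \frac{15}{4}\right) \left(-10\right)\right) = \frac{i \sqrt{3}}{2} - \frac{5775}{2} = - \frac{5775}{2} + \frac{i \sqrt{3}}{2}$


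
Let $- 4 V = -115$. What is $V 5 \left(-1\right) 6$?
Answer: $- \frac{1725}{2} \approx -862.5$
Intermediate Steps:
$V = \frac{115}{4}$ ($V = \left(- \frac{1}{4}\right) \left(-115\right) = \frac{115}{4} \approx 28.75$)
$V 5 \left(-1\right) 6 = \frac{115 \cdot 5 \left(-1\right) 6}{4} = \frac{115 \left(\left(-5\right) 6\right)}{4} = \frac{115}{4} \left(-30\right) = - \frac{1725}{2}$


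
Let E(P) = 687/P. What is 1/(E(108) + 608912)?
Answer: 36/21921061 ≈ 1.6423e-6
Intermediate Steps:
1/(E(108) + 608912) = 1/(687/108 + 608912) = 1/(687*(1/108) + 608912) = 1/(229/36 + 608912) = 1/(21921061/36) = 36/21921061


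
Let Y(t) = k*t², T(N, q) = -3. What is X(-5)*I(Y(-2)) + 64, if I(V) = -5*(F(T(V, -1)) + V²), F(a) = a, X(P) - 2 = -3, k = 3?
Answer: 769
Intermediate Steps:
X(P) = -1 (X(P) = 2 - 3 = -1)
Y(t) = 3*t²
I(V) = 15 - 5*V² (I(V) = -5*(-3 + V²) = 15 - 5*V²)
X(-5)*I(Y(-2)) + 64 = -(15 - 5*(3*(-2)²)²) + 64 = -(15 - 5*(3*4)²) + 64 = -(15 - 5*12²) + 64 = -(15 - 5*144) + 64 = -(15 - 720) + 64 = -1*(-705) + 64 = 705 + 64 = 769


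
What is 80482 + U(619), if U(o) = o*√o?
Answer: 80482 + 619*√619 ≈ 95883.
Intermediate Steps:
U(o) = o^(3/2)
80482 + U(619) = 80482 + 619^(3/2) = 80482 + 619*√619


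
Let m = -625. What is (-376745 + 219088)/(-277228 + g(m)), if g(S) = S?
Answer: 157657/277853 ≈ 0.56741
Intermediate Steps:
(-376745 + 219088)/(-277228 + g(m)) = (-376745 + 219088)/(-277228 - 625) = -157657/(-277853) = -157657*(-1/277853) = 157657/277853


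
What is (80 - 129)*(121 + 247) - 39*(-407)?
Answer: -2159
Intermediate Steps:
(80 - 129)*(121 + 247) - 39*(-407) = -49*368 + 15873 = -18032 + 15873 = -2159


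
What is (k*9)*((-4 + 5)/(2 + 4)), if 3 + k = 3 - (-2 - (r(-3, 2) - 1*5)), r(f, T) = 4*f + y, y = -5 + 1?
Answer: -57/2 ≈ -28.500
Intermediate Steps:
y = -4
r(f, T) = -4 + 4*f (r(f, T) = 4*f - 4 = -4 + 4*f)
k = -19 (k = -3 + (3 - (-2 - ((-4 + 4*(-3)) - 1*5))) = -3 + (3 - (-2 - ((-4 - 12) - 5))) = -3 + (3 - (-2 - (-16 - 5))) = -3 + (3 - (-2 - 1*(-21))) = -3 + (3 - (-2 + 21)) = -3 + (3 - 1*19) = -3 + (3 - 19) = -3 - 16 = -19)
(k*9)*((-4 + 5)/(2 + 4)) = (-19*9)*((-4 + 5)/(2 + 4)) = -171/6 = -171*⅙ = -57/2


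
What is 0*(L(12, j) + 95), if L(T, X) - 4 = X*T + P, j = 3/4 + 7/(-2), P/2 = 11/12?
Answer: 0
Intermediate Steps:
P = 11/6 (P = 2*(11/12) = 11/6 ≈ 1.8333)
j = -11/4 (j = 3*(¼) + 7*(-½) = ¾ - 7/2 = -11/4 ≈ -2.7500)
L(T, X) = 35/6 + T*X (L(T, X) = 4 + (X*T + 11/6) = 4 + (T*X + 11/6) = 4 + (11/6 + T*X) = 35/6 + T*X)
0*(L(12, j) + 95) = 0*((35/6 + 12*(-11/4)) + 95) = 0*((35/6 - 33) + 95) = 0*(-163/6 + 95) = 0*(407/6) = 0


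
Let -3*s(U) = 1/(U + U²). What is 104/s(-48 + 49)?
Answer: -624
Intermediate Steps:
s(U) = -1/(3*(U + U²))
104/s(-48 + 49) = 104/((-1/(3*(-48 + 49)*(1 + (-48 + 49))))) = 104/((-⅓/(1*(1 + 1)))) = 104/((-⅓*1/2)) = 104/((-⅓*1*½)) = 104/(-⅙) = 104*(-6) = -624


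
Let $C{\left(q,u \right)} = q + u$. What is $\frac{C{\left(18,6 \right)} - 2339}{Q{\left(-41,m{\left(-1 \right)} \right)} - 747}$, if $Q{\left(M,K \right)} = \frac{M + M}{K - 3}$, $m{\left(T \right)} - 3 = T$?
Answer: $\frac{463}{133} \approx 3.4812$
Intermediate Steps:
$m{\left(T \right)} = 3 + T$
$Q{\left(M,K \right)} = \frac{2 M}{-3 + K}$
$\frac{C{\left(18,6 \right)} - 2339}{Q{\left(-41,m{\left(-1 \right)} \right)} - 747} = \frac{\left(18 + 6\right) - 2339}{2 \left(-41\right) \frac{1}{-3 + \left(3 - 1\right)} - 747} = \frac{24 - 2339}{2 \left(-41\right) \frac{1}{-3 + 2} - 747} = - \frac{2315}{2 \left(-41\right) \frac{1}{-1} - 747} = - \frac{2315}{2 \left(-41\right) \left(-1\right) - 747} = - \frac{2315}{82 - 747} = - \frac{2315}{-665} = \left(-2315\right) \left(- \frac{1}{665}\right) = \frac{463}{133}$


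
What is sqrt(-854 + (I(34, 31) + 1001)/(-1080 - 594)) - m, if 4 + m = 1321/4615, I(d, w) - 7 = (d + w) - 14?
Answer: 17139/4615 + I*sqrt(29566870)/186 ≈ 3.7138 + 29.234*I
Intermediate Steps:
I(d, w) = -7 + d + w (I(d, w) = 7 + ((d + w) - 14) = 7 + (-14 + d + w) = -7 + d + w)
m = -17139/4615 (m = -4 + 1321/4615 = -17139/4615 ≈ -3.7138)
sqrt(-854 + (I(34, 31) + 1001)/(-1080 - 594)) - m = sqrt(-854 + ((-7 + 34 + 31) + 1001)/(-1080 - 594)) - 1*(-17139/4615) = sqrt(-854 + (58 + 1001)/(-1674)) + 17139/4615 = sqrt(-854 + 1059*(-1/1674)) + 17139/4615 = sqrt(-854 - 353/558) + 17139/4615 = sqrt(-476885/558) + 17139/4615 = I*sqrt(29566870)/186 + 17139/4615 = 17139/4615 + I*sqrt(29566870)/186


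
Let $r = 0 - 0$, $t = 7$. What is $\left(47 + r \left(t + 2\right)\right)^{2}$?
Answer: $2209$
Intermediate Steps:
$r = 0$ ($r = 0 + 0 = 0$)
$\left(47 + r \left(t + 2\right)\right)^{2} = \left(47 + 0 \left(7 + 2\right)\right)^{2} = \left(47 + 0 \cdot 9\right)^{2} = \left(47 + 0\right)^{2} = 47^{2} = 2209$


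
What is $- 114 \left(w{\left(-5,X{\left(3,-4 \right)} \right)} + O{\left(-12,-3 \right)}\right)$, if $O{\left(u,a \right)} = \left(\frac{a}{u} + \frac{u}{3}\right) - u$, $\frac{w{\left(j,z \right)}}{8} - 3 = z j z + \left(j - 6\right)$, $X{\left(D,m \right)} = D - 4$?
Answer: $\frac{21831}{2} \approx 10916.0$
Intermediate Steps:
$X{\left(D,m \right)} = -4 + D$
$w{\left(j,z \right)} = -24 + 8 j + 8 j z^{2}$ ($w{\left(j,z \right)} = 24 + 8 \left(z j z + \left(j - 6\right)\right) = 24 + 8 \left(j z z + \left(-6 + j\right)\right) = 24 + 8 \left(j z^{2} + \left(-6 + j\right)\right) = 24 + 8 \left(-6 + j + j z^{2}\right) = 24 + \left(-48 + 8 j + 8 j z^{2}\right) = -24 + 8 j + 8 j z^{2}$)
$O{\left(u,a \right)} = - \frac{2 u}{3} + \frac{a}{u}$ ($O{\left(u,a \right)} = \left(\frac{a}{u} + u \frac{1}{3}\right) - u = \left(\frac{a}{u} + \frac{u}{3}\right) - u = \left(\frac{u}{3} + \frac{a}{u}\right) - u = - \frac{2 u}{3} + \frac{a}{u}$)
$- 114 \left(w{\left(-5,X{\left(3,-4 \right)} \right)} + O{\left(-12,-3 \right)}\right) = - 114 \left(\left(-24 + 8 \left(-5\right) + 8 \left(-5\right) \left(-4 + 3\right)^{2}\right) - \left(-8 + \frac{3}{-12}\right)\right) = - 114 \left(\left(-24 - 40 + 8 \left(-5\right) \left(-1\right)^{2}\right) + \left(8 - - \frac{1}{4}\right)\right) = - 114 \left(\left(-24 - 40 + 8 \left(-5\right) 1\right) + \left(8 + \frac{1}{4}\right)\right) = - 114 \left(\left(-24 - 40 - 40\right) + \frac{33}{4}\right) = - 114 \left(-104 + \frac{33}{4}\right) = \left(-114\right) \left(- \frac{383}{4}\right) = \frac{21831}{2}$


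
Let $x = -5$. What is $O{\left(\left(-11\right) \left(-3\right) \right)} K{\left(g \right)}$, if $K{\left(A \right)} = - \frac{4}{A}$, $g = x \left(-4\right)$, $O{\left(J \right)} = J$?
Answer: $- \frac{33}{5} \approx -6.6$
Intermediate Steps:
$g = 20$ ($g = \left(-5\right) \left(-4\right) = 20$)
$O{\left(\left(-11\right) \left(-3\right) \right)} K{\left(g \right)} = \left(-11\right) \left(-3\right) \left(- \frac{4}{20}\right) = 33 \left(\left(-4\right) \frac{1}{20}\right) = 33 \left(- \frac{1}{5}\right) = - \frac{33}{5}$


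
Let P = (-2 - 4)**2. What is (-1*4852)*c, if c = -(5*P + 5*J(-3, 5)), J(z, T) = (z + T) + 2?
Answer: 970400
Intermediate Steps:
P = 36 (P = (-6)**2 = 36)
J(z, T) = 2 + T + z (J(z, T) = (T + z) + 2 = 2 + T + z)
c = -200 (c = -5/(1/((2 + 5 - 3) + 36)) = -5/(1/(4 + 36)) = -5/(1/40) = -5/1/40 = -5*40 = -200)
(-1*4852)*c = -1*4852*(-200) = -4852*(-200) = 970400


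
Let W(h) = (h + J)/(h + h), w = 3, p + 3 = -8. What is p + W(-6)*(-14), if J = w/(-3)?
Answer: -115/6 ≈ -19.167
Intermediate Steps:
p = -11 (p = -3 - 8 = -11)
J = -1 (J = 3/(-3) = 3*(-⅓) = -1)
W(h) = (-1 + h)/(2*h) (W(h) = (h - 1)/(h + h) = (-1 + h)/((2*h)) = (-1 + h)*(1/(2*h)) = (-1 + h)/(2*h))
p + W(-6)*(-14) = -11 + ((½)*(-1 - 6)/(-6))*(-14) = -11 + ((½)*(-⅙)*(-7))*(-14) = -11 + (7/12)*(-14) = -11 - 49/6 = -115/6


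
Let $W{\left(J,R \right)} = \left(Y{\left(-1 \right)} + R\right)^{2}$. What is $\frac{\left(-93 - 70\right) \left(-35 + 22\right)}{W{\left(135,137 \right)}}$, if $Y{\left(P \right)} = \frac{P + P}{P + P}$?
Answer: $\frac{2119}{19044} \approx 0.11127$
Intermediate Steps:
$Y{\left(P \right)} = 1$ ($Y{\left(P \right)} = \frac{2 P}{2 P} = 2 P \frac{1}{2 P} = 1$)
$W{\left(J,R \right)} = \left(1 + R\right)^{2}$
$\frac{\left(-93 - 70\right) \left(-35 + 22\right)}{W{\left(135,137 \right)}} = \frac{\left(-93 - 70\right) \left(-35 + 22\right)}{\left(1 + 137\right)^{2}} = \frac{\left(-163\right) \left(-13\right)}{138^{2}} = \frac{2119}{19044}$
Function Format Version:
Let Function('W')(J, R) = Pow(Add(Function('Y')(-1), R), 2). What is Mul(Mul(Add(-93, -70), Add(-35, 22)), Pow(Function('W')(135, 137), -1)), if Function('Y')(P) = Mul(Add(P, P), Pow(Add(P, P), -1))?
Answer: Rational(2119, 19044) ≈ 0.11127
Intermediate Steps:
Function('Y')(P) = 1 (Function('Y')(P) = Mul(Mul(2, P), Pow(Mul(2, P), -1)) = Mul(Mul(2, P), Mul(Rational(1, 2), Pow(P, -1))) = 1)
Function('W')(J, R) = Pow(Add(1, R), 2)
Mul(Mul(Add(-93, -70), Add(-35, 22)), Pow(Function('W')(135, 137), -1)) = Mul(Mul(Add(-93, -70), Add(-35, 22)), Pow(Pow(Add(1, 137), 2), -1)) = Mul(Mul(-163, -13), Pow(Pow(138, 2), -1)) = Mul(2119, Pow(19044, -1)) = Mul(2119, Rational(1, 19044)) = Rational(2119, 19044)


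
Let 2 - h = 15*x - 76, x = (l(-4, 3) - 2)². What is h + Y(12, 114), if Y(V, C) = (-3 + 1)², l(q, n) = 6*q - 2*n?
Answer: -15278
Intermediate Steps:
l(q, n) = -2*n + 6*q
Y(V, C) = 4 (Y(V, C) = (-2)² = 4)
x = 1024 (x = ((-2*3 + 6*(-4)) - 2)² = ((-6 - 24) - 2)² = (-30 - 2)² = (-32)² = 1024)
h = -15282 (h = 2 - (15*1024 - 76) = 2 - (15360 - 76) = 2 - 1*15284 = 2 - 15284 = -15282)
h + Y(12, 114) = -15282 + 4 = -15278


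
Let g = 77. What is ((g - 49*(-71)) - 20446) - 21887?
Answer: -38777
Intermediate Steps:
((g - 49*(-71)) - 20446) - 21887 = ((77 - 49*(-71)) - 20446) - 21887 = ((77 + 3479) - 20446) - 21887 = (3556 - 20446) - 21887 = -16890 - 21887 = -38777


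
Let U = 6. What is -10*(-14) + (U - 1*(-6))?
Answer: 152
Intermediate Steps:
-10*(-14) + (U - 1*(-6)) = -10*(-14) + (6 - 1*(-6)) = 140 + (6 + 6) = 140 + 12 = 152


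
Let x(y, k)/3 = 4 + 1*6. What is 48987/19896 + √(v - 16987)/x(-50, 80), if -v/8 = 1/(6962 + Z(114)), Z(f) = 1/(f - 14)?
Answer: 16329/6632 + I*√28489718553483/1228590 ≈ 2.4622 + 4.3445*I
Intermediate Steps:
Z(f) = 1/(-14 + f)
x(y, k) = 30 (x(y, k) = 3*(4 + 1*6) = 3*(4 + 6) = 3*10 = 30)
v = -800/696201 (v = -8/(6962 + 1/(-14 + 114)) = -8/(6962 + 1/100) = -8/696201/100 = -8*100/696201 = -800/696201 ≈ -0.0011491)
48987/19896 + √(v - 16987)/x(-50, 80) = 48987/19896 + √(-800/696201 - 16987)/30 = 48987*(1/19896) + √(-11826367187/696201)*(1/30) = 16329/6632 + (I*√28489718553483/40953)*(1/30) = 16329/6632 + I*√28489718553483/1228590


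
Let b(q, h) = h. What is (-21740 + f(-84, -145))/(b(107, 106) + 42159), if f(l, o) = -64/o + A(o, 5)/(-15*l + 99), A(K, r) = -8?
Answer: -4283889884/8328529575 ≈ -0.51436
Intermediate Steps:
f(l, o) = -64/o - 8/(99 - 15*l) (f(l, o) = -64/o - 8/(-15*l + 99) = -64/o - 8/(99 - 15*l))
(-21740 + f(-84, -145))/(b(107, 106) + 42159) = (-21740 + (8/3)*(792 - 145 - 120*(-84))/(-145*(-33 + 5*(-84))))/(106 + 42159) = (-21740 + (8/3)*(-1/145)*(792 - 145 + 10080)/(-33 - 420))/42265 = (-21740 + (8/3)*(-1/145)*10727/(-453))*(1/42265) = (-21740 + (8/3)*(-1/145)*(-1/453)*10727)*(1/42265) = (-21740 + 85816/197055)*(1/42265) = -4283889884/197055*1/42265 = -4283889884/8328529575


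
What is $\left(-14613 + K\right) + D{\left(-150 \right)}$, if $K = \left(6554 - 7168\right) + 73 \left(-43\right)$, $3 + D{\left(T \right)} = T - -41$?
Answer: $-18478$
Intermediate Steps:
$D{\left(T \right)} = 38 + T$ ($D{\left(T \right)} = -3 + \left(T - -41\right) = -3 + \left(T + 41\right) = -3 + \left(41 + T\right) = 38 + T$)
$K = -3753$ ($K = -614 - 3139 = -3753$)
$\left(-14613 + K\right) + D{\left(-150 \right)} = \left(-14613 - 3753\right) + \left(38 - 150\right) = -18366 - 112 = -18478$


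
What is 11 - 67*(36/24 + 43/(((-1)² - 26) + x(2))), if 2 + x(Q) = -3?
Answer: 98/15 ≈ 6.5333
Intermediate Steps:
x(Q) = -5 (x(Q) = -2 - 3 = -5)
11 - 67*(36/24 + 43/(((-1)² - 26) + x(2))) = 11 - 67*(36/24 + 43/(((-1)² - 26) - 5)) = 11 - 67*(36*(1/24) + 43/((1 - 26) - 5)) = 11 - 67*(3/2 + 43/(-25 - 5)) = 11 - 67*(3/2 + 43/(-30)) = 11 - 67*(3/2 + 43*(-1/30)) = 11 - 67*(3/2 - 43/30) = 11 - 67*1/15 = 11 - 67/15 = 98/15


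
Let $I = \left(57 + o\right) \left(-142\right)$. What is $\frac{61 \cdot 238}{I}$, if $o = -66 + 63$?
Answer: $- \frac{7259}{3834} \approx -1.8933$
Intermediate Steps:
$o = -3$
$I = -7668$ ($I = \left(57 - 3\right) \left(-142\right) = 54 \left(-142\right) = -7668$)
$\frac{61 \cdot 238}{I} = \frac{61 \cdot 238}{-7668} = 14518 \left(- \frac{1}{7668}\right) = - \frac{7259}{3834}$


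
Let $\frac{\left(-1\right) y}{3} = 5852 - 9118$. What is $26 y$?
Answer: $254748$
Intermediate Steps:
$y = 9798$ ($y = - 3 \left(5852 - 9118\right) = \left(-3\right) \left(-3266\right) = 9798$)
$26 y = 26 \cdot 9798 = 254748$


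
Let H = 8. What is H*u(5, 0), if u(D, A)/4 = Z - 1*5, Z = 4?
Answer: -32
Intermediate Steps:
u(D, A) = -4 (u(D, A) = 4*(4 - 1*5) = 4*(4 - 5) = 4*(-1) = -4)
H*u(5, 0) = 8*(-4) = -32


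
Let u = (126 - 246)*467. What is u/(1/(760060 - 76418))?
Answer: -38311297680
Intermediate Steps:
u = -56040 (u = -120*467 = -56040)
u/(1/(760060 - 76418)) = -56040/(1/(760060 - 76418)) = -56040/(1/683642) = -56040/1/683642 = -56040*683642 = -38311297680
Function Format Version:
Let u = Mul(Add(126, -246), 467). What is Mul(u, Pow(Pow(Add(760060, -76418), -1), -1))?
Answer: -38311297680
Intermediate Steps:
u = -56040 (u = Mul(-120, 467) = -56040)
Mul(u, Pow(Pow(Add(760060, -76418), -1), -1)) = Mul(-56040, Pow(Pow(Add(760060, -76418), -1), -1)) = Mul(-56040, Pow(Pow(683642, -1), -1)) = Mul(-56040, Pow(Rational(1, 683642), -1)) = Mul(-56040, 683642) = -38311297680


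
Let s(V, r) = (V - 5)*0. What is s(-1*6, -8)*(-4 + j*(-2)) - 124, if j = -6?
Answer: -124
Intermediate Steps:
s(V, r) = 0 (s(V, r) = (-5 + V)*0 = 0)
s(-1*6, -8)*(-4 + j*(-2)) - 124 = 0*(-4 - 6*(-2)) - 124 = 0*(-4 + 12) - 124 = 0*8 - 124 = 0 - 124 = -124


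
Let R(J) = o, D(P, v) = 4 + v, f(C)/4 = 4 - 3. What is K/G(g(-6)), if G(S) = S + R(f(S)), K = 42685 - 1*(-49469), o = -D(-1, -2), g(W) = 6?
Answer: 46077/2 ≈ 23039.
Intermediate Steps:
f(C) = 4 (f(C) = 4*(4 - 3) = 4*1 = 4)
o = -2 (o = -(4 - 2) = -1*2 = -2)
K = 92154 (K = 42685 + 49469 = 92154)
R(J) = -2
G(S) = -2 + S (G(S) = S - 2 = -2 + S)
K/G(g(-6)) = 92154/(-2 + 6) = 92154/4 = 92154*(1/4) = 46077/2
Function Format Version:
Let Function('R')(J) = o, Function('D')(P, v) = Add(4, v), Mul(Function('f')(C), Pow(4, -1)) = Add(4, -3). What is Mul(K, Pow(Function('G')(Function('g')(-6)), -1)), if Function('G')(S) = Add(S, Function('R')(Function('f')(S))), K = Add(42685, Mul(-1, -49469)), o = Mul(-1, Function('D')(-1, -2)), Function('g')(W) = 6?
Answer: Rational(46077, 2) ≈ 23039.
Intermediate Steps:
Function('f')(C) = 4 (Function('f')(C) = Mul(4, Add(4, -3)) = Mul(4, 1) = 4)
o = -2 (o = Mul(-1, Add(4, -2)) = Mul(-1, 2) = -2)
K = 92154 (K = Add(42685, 49469) = 92154)
Function('R')(J) = -2
Function('G')(S) = Add(-2, S) (Function('G')(S) = Add(S, -2) = Add(-2, S))
Mul(K, Pow(Function('G')(Function('g')(-6)), -1)) = Mul(92154, Pow(Add(-2, 6), -1)) = Mul(92154, Pow(4, -1)) = Mul(92154, Rational(1, 4)) = Rational(46077, 2)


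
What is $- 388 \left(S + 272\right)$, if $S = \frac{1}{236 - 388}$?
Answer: $- \frac{4010271}{38} \approx -1.0553 \cdot 10^{5}$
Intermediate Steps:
$S = - \frac{1}{152}$ ($S = \frac{1}{-152} = - \frac{1}{152} \approx -0.0065789$)
$- 388 \left(S + 272\right) = - 388 \left(- \frac{1}{152} + 272\right) = \left(-388\right) \frac{41343}{152} = - \frac{4010271}{38}$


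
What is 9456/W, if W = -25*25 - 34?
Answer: -9456/659 ≈ -14.349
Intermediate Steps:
W = -659 (W = -625 - 34 = -659)
9456/W = 9456/(-659) = 9456*(-1/659) = -9456/659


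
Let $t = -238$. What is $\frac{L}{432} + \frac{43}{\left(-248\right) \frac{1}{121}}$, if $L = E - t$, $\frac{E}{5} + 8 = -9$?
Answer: $- \frac{30691}{1488} \approx -20.626$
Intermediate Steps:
$E = -85$ ($E = -40 + 5 \left(-9\right) = -40 - 45 = -85$)
$L = 153$ ($L = -85 - -238 = -85 + 238 = 153$)
$\frac{L}{432} + \frac{43}{\left(-248\right) \frac{1}{121}} = \frac{153}{432} + \frac{43}{\left(-248\right) \frac{1}{121}} = 153 \cdot \frac{1}{432} + \frac{43}{\left(-248\right) \frac{1}{121}} = \frac{17}{48} + \frac{43}{- \frac{248}{121}} = \frac{17}{48} + 43 \left(- \frac{121}{248}\right) = \frac{17}{48} - \frac{5203}{248} = - \frac{30691}{1488}$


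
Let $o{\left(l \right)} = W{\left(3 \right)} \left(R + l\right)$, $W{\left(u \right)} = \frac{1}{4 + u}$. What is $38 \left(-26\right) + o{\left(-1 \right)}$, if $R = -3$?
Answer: $- \frac{6920}{7} \approx -988.57$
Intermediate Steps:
$o{\left(l \right)} = - \frac{3}{7} + \frac{l}{7}$ ($o{\left(l \right)} = \frac{-3 + l}{4 + 3} = \frac{-3 + l}{7} = - \frac{3}{7} + \frac{l}{7}$)
$38 \left(-26\right) + o{\left(-1 \right)} = 38 \left(-26\right) + \left(- \frac{3}{7} + \frac{1}{7} \left(-1\right)\right) = -988 - \frac{4}{7} = - \frac{6920}{7}$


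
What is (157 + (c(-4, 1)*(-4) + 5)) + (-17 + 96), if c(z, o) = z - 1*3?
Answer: 269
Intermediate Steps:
c(z, o) = -3 + z (c(z, o) = z - 3 = -3 + z)
(157 + (c(-4, 1)*(-4) + 5)) + (-17 + 96) = (157 + ((-3 - 4)*(-4) + 5)) + (-17 + 96) = (157 + (-7*(-4) + 5)) + 79 = (157 + (28 + 5)) + 79 = (157 + 33) + 79 = 190 + 79 = 269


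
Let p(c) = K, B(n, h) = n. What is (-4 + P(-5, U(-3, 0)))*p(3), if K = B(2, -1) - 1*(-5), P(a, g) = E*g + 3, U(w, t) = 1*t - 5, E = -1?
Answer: 28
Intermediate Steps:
U(w, t) = -5 + t (U(w, t) = t - 5 = -5 + t)
P(a, g) = 3 - g (P(a, g) = -g + 3 = 3 - g)
K = 7 (K = 2 - 1*(-5) = 2 + 5 = 7)
p(c) = 7
(-4 + P(-5, U(-3, 0)))*p(3) = (-4 + (3 - (-5 + 0)))*7 = (-4 + (3 - 1*(-5)))*7 = (-4 + (3 + 5))*7 = (-4 + 8)*7 = 4*7 = 28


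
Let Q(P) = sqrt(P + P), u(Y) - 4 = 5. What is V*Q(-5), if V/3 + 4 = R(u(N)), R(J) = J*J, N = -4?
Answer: 231*I*sqrt(10) ≈ 730.49*I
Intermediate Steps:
u(Y) = 9 (u(Y) = 4 + 5 = 9)
R(J) = J**2
V = 231 (V = -12 + 3*9**2 = -12 + 3*81 = -12 + 243 = 231)
Q(P) = sqrt(2)*sqrt(P) (Q(P) = sqrt(2*P) = sqrt(2)*sqrt(P))
V*Q(-5) = 231*(sqrt(2)*sqrt(-5)) = 231*(sqrt(2)*(I*sqrt(5))) = 231*(I*sqrt(10)) = 231*I*sqrt(10)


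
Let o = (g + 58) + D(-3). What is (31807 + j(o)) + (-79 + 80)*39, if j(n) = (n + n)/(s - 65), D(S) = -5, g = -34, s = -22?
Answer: 2770564/87 ≈ 31846.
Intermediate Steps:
o = 19 (o = (-34 + 58) - 5 = 24 - 5 = 19)
j(n) = -2*n/87 (j(n) = (n + n)/(-22 - 65) = (2*n)/(-87) = (2*n)*(-1/87) = -2*n/87)
(31807 + j(o)) + (-79 + 80)*39 = (31807 - 2/87*19) + (-79 + 80)*39 = (31807 - 38/87) + 1*39 = 2767171/87 + 39 = 2770564/87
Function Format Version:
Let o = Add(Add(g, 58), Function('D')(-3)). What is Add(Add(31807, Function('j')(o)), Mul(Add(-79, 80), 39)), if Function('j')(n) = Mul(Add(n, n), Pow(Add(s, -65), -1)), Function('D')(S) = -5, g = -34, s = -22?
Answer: Rational(2770564, 87) ≈ 31846.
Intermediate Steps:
o = 19 (o = Add(Add(-34, 58), -5) = Add(24, -5) = 19)
Function('j')(n) = Mul(Rational(-2, 87), n) (Function('j')(n) = Mul(Add(n, n), Pow(Add(-22, -65), -1)) = Mul(Mul(2, n), Pow(-87, -1)) = Mul(Mul(2, n), Rational(-1, 87)) = Mul(Rational(-2, 87), n))
Add(Add(31807, Function('j')(o)), Mul(Add(-79, 80), 39)) = Add(Add(31807, Mul(Rational(-2, 87), 19)), Mul(Add(-79, 80), 39)) = Add(Add(31807, Rational(-38, 87)), Mul(1, 39)) = Add(Rational(2767171, 87), 39) = Rational(2770564, 87)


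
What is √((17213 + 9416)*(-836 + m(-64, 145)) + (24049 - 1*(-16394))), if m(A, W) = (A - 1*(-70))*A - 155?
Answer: 4*I*√2285902 ≈ 6047.7*I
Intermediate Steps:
m(A, W) = -155 + A*(70 + A) (m(A, W) = (A + 70)*A - 155 = (70 + A)*A - 155 = A*(70 + A) - 155 = -155 + A*(70 + A))
√((17213 + 9416)*(-836 + m(-64, 145)) + (24049 - 1*(-16394))) = √((17213 + 9416)*(-836 + (-155 + (-64)² + 70*(-64))) + (24049 - 1*(-16394))) = √(26629*(-836 + (-155 + 4096 - 4480)) + (24049 + 16394)) = √(26629*(-836 - 539) + 40443) = √(26629*(-1375) + 40443) = √(-36614875 + 40443) = √(-36574432) = 4*I*√2285902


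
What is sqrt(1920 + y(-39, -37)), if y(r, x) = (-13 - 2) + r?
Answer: sqrt(1866) ≈ 43.197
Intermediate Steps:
y(r, x) = -15 + r
sqrt(1920 + y(-39, -37)) = sqrt(1920 + (-15 - 39)) = sqrt(1920 - 54) = sqrt(1866)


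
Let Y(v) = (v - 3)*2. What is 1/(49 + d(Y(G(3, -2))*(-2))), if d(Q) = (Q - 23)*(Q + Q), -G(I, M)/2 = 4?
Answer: 1/1897 ≈ 0.00052715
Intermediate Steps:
G(I, M) = -8 (G(I, M) = -2*4 = -8)
Y(v) = -6 + 2*v (Y(v) = (-3 + v)*2 = -6 + 2*v)
d(Q) = 2*Q*(-23 + Q) (d(Q) = (-23 + Q)*(2*Q) = 2*Q*(-23 + Q))
1/(49 + d(Y(G(3, -2))*(-2))) = 1/(49 + 2*((-6 + 2*(-8))*(-2))*(-23 + (-6 + 2*(-8))*(-2))) = 1/(49 + 2*((-6 - 16)*(-2))*(-23 + (-6 - 16)*(-2))) = 1/(49 + 2*(-22*(-2))*(-23 - 22*(-2))) = 1/(49 + 2*44*(-23 + 44)) = 1/(49 + 2*44*21) = 1/(49 + 1848) = 1/1897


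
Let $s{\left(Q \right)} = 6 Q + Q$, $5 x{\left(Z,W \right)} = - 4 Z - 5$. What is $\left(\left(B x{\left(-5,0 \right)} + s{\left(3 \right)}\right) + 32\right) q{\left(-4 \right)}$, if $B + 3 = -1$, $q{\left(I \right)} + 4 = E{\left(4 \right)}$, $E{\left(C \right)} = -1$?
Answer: $-205$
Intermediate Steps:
$x{\left(Z,W \right)} = -1 - \frac{4 Z}{5}$ ($x{\left(Z,W \right)} = \frac{- 4 Z - 5}{5} = \frac{-5 - 4 Z}{5} = -1 - \frac{4 Z}{5}$)
$q{\left(I \right)} = -5$ ($q{\left(I \right)} = -4 - 1 = -5$)
$s{\left(Q \right)} = 7 Q$
$B = -4$ ($B = -3 - 1 = -4$)
$\left(\left(B x{\left(-5,0 \right)} + s{\left(3 \right)}\right) + 32\right) q{\left(-4 \right)} = \left(\left(- 4 \left(-1 - -4\right) + 7 \cdot 3\right) + 32\right) \left(-5\right) = \left(\left(- 4 \left(-1 + 4\right) + 21\right) + 32\right) \left(-5\right) = \left(\left(\left(-4\right) 3 + 21\right) + 32\right) \left(-5\right) = \left(\left(-12 + 21\right) + 32\right) \left(-5\right) = \left(9 + 32\right) \left(-5\right) = 41 \left(-5\right) = -205$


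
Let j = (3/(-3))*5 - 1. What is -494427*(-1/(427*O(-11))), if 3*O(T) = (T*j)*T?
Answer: -494427/103334 ≈ -4.7847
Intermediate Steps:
j = -6 (j = (3*(-⅓))*5 - 1 = -1*5 - 1 = -5 - 1 = -6)
O(T) = -2*T² (O(T) = ((T*(-6))*T)/3 = ((-6*T)*T)/3 = (-6*T²)/3 = -2*T²)
-494427*(-1/(427*O(-11))) = -494427/((-(-854)*(-11)²)) = -494427/((-(-854)*121)) = -494427/((-427*(-242))) = -494427/103334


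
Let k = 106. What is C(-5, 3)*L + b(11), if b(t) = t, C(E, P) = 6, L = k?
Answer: 647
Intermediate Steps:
L = 106
C(-5, 3)*L + b(11) = 6*106 + 11 = 636 + 11 = 647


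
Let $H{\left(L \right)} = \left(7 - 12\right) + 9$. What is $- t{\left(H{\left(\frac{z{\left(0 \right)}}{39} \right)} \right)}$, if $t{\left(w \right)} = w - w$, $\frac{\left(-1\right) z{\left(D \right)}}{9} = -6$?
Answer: $0$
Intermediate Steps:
$z{\left(D \right)} = 54$ ($z{\left(D \right)} = \left(-9\right) \left(-6\right) = 54$)
$H{\left(L \right)} = 4$ ($H{\left(L \right)} = -5 + 9 = 4$)
$t{\left(w \right)} = 0$
$- t{\left(H{\left(\frac{z{\left(0 \right)}}{39} \right)} \right)} = \left(-1\right) 0 = 0$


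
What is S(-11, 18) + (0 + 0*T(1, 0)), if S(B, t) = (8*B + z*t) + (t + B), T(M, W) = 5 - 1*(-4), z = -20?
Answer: -441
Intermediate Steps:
T(M, W) = 9 (T(M, W) = 5 + 4 = 9)
S(B, t) = -19*t + 9*B (S(B, t) = (8*B - 20*t) + (t + B) = (-20*t + 8*B) + (B + t) = -19*t + 9*B)
S(-11, 18) + (0 + 0*T(1, 0)) = (-19*18 + 9*(-11)) + (0 + 0*9) = (-342 - 99) + (0 + 0) = -441 + 0 = -441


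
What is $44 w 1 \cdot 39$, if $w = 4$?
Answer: $6864$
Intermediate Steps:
$44 w 1 \cdot 39 = 44 \cdot 4 \cdot 1 \cdot 39 = 44 \cdot 4 \cdot 39 = 176 \cdot 39 = 6864$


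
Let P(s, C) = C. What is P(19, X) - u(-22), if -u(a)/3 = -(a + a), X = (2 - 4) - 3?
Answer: 127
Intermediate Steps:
X = -5 (X = -2 - 3 = -5)
u(a) = 6*a (u(a) = -(-3)*(a + a) = -(-3)*2*a = -(-6)*a = 6*a)
P(19, X) - u(-22) = -5 - 6*(-22) = -5 - 1*(-132) = -5 + 132 = 127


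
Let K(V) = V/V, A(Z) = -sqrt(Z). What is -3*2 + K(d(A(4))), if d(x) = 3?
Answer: -5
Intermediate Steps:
K(V) = 1
-3*2 + K(d(A(4))) = -3*2 + 1 = -6 + 1 = -5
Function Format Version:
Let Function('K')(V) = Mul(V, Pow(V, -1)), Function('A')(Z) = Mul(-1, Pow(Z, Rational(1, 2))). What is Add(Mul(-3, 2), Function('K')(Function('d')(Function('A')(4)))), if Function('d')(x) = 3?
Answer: -5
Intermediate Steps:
Function('K')(V) = 1
Add(Mul(-3, 2), Function('K')(Function('d')(Function('A')(4)))) = Add(Mul(-3, 2), 1) = Add(-6, 1) = -5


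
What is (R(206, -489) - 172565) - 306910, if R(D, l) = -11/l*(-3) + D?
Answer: -78120858/163 ≈ -4.7927e+5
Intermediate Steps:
R(D, l) = D + 33/l (R(D, l) = 33/l + D = D + 33/l)
(R(206, -489) - 172565) - 306910 = ((206 + 33/(-489)) - 172565) - 306910 = ((206 + 33*(-1/489)) - 172565) - 306910 = ((206 - 11/163) - 172565) - 306910 = (33567/163 - 172565) - 306910 = -28094528/163 - 306910 = -78120858/163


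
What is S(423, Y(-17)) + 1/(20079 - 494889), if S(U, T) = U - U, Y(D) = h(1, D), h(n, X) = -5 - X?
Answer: -1/474810 ≈ -2.1061e-6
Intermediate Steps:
Y(D) = -5 - D
S(U, T) = 0
S(423, Y(-17)) + 1/(20079 - 494889) = 0 + 1/(20079 - 494889) = 0 + 1/(-474810) = 0 - 1/474810 = -1/474810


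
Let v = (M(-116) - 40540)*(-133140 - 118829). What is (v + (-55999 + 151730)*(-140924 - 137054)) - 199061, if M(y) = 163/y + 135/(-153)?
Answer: -32332737149709/1972 ≈ -1.6396e+10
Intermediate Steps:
M(y) = -15/17 + 163/y (M(y) = 163/y + 135*(-1/153) = 163/y - 15/17 = -15/17 + 163/y)
v = 20144768100879/1972 (v = ((-15/17 + 163/(-116)) - 40540)*(-133140 - 118829) = ((-15/17 + 163*(-1/116)) - 40540)*(-251969) = ((-15/17 - 163/116) - 40540)*(-251969) = (-4511/1972 - 40540)*(-251969) = -79949391/1972*(-251969) = 20144768100879/1972 ≈ 1.0215e+10)
(v + (-55999 + 151730)*(-140924 - 137054)) - 199061 = (20144768100879/1972 + (-55999 + 151730)*(-140924 - 137054)) - 199061 = (20144768100879/1972 + 95731*(-277978)) - 199061 = (20144768100879/1972 - 26611111918) - 199061 = -32332344601417/1972 - 199061 = -32332737149709/1972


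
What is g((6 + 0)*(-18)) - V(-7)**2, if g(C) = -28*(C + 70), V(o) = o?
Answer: 1015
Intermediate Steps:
g(C) = -1960 - 28*C (g(C) = -28*(70 + C) = -1960 - 28*C)
g((6 + 0)*(-18)) - V(-7)**2 = (-1960 - 28*(6 + 0)*(-18)) - 1*(-7)**2 = (-1960 - 168*(-18)) - 1*49 = (-1960 - 28*(-108)) - 49 = (-1960 + 3024) - 49 = 1064 - 49 = 1015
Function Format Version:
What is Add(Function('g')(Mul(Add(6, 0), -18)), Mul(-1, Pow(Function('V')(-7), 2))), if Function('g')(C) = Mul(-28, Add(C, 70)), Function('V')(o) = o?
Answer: 1015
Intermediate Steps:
Function('g')(C) = Add(-1960, Mul(-28, C)) (Function('g')(C) = Mul(-28, Add(70, C)) = Add(-1960, Mul(-28, C)))
Add(Function('g')(Mul(Add(6, 0), -18)), Mul(-1, Pow(Function('V')(-7), 2))) = Add(Add(-1960, Mul(-28, Mul(Add(6, 0), -18))), Mul(-1, Pow(-7, 2))) = Add(Add(-1960, Mul(-28, Mul(6, -18))), Mul(-1, 49)) = Add(Add(-1960, Mul(-28, -108)), -49) = Add(Add(-1960, 3024), -49) = Add(1064, -49) = 1015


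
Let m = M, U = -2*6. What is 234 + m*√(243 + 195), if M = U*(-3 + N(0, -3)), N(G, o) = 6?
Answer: 234 - 36*√438 ≈ -519.42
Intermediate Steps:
U = -12
M = -36 (M = -12*(-3 + 6) = -12*3 = -36)
m = -36
234 + m*√(243 + 195) = 234 - 36*√(243 + 195) = 234 - 36*√438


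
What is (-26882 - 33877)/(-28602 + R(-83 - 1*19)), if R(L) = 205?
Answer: 60759/28397 ≈ 2.1396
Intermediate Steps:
(-26882 - 33877)/(-28602 + R(-83 - 1*19)) = (-26882 - 33877)/(-28602 + 205) = -60759/(-28397) = -60759*(-1/28397) = 60759/28397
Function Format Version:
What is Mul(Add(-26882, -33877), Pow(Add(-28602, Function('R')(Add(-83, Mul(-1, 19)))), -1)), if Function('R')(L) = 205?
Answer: Rational(60759, 28397) ≈ 2.1396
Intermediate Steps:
Mul(Add(-26882, -33877), Pow(Add(-28602, Function('R')(Add(-83, Mul(-1, 19)))), -1)) = Mul(Add(-26882, -33877), Pow(Add(-28602, 205), -1)) = Mul(-60759, Pow(-28397, -1)) = Mul(-60759, Rational(-1, 28397)) = Rational(60759, 28397)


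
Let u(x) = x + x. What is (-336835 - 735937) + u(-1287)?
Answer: -1075346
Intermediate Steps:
u(x) = 2*x
(-336835 - 735937) + u(-1287) = (-336835 - 735937) + 2*(-1287) = -1072772 - 2574 = -1075346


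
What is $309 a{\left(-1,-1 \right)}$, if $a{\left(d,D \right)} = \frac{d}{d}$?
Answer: $309$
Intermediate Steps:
$a{\left(d,D \right)} = 1$
$309 a{\left(-1,-1 \right)} = 309 \cdot 1 = 309$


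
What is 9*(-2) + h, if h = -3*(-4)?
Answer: -6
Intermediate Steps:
h = 12
9*(-2) + h = 9*(-2) + 12 = -18 + 12 = -6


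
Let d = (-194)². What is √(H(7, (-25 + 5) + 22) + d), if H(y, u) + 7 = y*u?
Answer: √37643 ≈ 194.02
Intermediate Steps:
d = 37636
H(y, u) = -7 + u*y (H(y, u) = -7 + y*u = -7 + u*y)
√(H(7, (-25 + 5) + 22) + d) = √((-7 + ((-25 + 5) + 22)*7) + 37636) = √((-7 + (-20 + 22)*7) + 37636) = √((-7 + 2*7) + 37636) = √((-7 + 14) + 37636) = √(7 + 37636) = √37643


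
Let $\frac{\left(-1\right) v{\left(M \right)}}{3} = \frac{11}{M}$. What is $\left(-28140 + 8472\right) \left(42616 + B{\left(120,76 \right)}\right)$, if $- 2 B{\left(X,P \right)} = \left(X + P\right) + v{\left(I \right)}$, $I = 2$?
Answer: $-836406285$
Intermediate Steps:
$v{\left(M \right)} = - \frac{33}{M}$ ($v{\left(M \right)} = - 3 \frac{11}{M} = - \frac{33}{M}$)
$B{\left(X,P \right)} = \frac{33}{4} - \frac{P}{2} - \frac{X}{2}$ ($B{\left(X,P \right)} = - \frac{\left(X + P\right) - \frac{33}{2}}{2} = - \frac{\left(P + X\right) - \frac{33}{2}}{2} = - \frac{- \frac{33}{2} + P + X}{2} = \frac{33}{4} - \frac{P}{2} - \frac{X}{2}$)
$\left(-28140 + 8472\right) \left(42616 + B{\left(120,76 \right)}\right) = \left(-28140 + 8472\right) \left(42616 - \frac{359}{4}\right) = - 19668 \left(42616 - \frac{359}{4}\right) = \left(-19668\right) \frac{170105}{4} = -836406285$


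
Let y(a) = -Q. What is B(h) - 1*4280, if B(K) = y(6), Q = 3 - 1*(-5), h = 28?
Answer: -4288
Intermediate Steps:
Q = 8 (Q = 3 + 5 = 8)
y(a) = -8 (y(a) = -1*8 = -8)
B(K) = -8
B(h) - 1*4280 = -8 - 1*4280 = -8 - 4280 = -4288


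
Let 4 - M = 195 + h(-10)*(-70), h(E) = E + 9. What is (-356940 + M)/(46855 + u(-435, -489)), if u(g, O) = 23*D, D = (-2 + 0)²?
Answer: -119067/15649 ≈ -7.6086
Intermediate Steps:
D = 4 (D = (-2)² = 4)
u(g, O) = 92 (u(g, O) = 23*4 = 92)
h(E) = 9 + E
M = -261 (M = 4 - (195 + (9 - 10)*(-70)) = 4 - (195 - 1*(-70)) = 4 - (195 + 70) = 4 - 1*265 = 4 - 265 = -261)
(-356940 + M)/(46855 + u(-435, -489)) = (-356940 - 261)/(46855 + 92) = -357201/46947 = -357201*1/46947 = -119067/15649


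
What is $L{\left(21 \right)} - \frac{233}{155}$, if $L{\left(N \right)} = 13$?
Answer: $\frac{1782}{155} \approx 11.497$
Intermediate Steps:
$L{\left(21 \right)} - \frac{233}{155} = 13 - \frac{233}{155} = \frac{1782}{155}$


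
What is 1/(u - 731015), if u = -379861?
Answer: -1/1110876 ≈ -9.0019e-7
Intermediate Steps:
1/(u - 731015) = 1/(-379861 - 731015) = 1/(-1110876) = -1/1110876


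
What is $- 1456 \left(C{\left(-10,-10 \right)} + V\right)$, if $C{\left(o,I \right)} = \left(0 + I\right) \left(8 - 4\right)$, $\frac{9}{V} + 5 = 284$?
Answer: $\frac{1803984}{31} \approx 58193.0$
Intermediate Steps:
$V = \frac{1}{31}$ ($V = \frac{9}{-5 + 284} = \frac{9}{279} = 9 \cdot \frac{1}{279} = \frac{1}{31} \approx 0.032258$)
$C{\left(o,I \right)} = 4 I$ ($C{\left(o,I \right)} = I 4 = 4 I$)
$- 1456 \left(C{\left(-10,-10 \right)} + V\right) = - 1456 \left(4 \left(-10\right) + \frac{1}{31}\right) = - 1456 \left(-40 + \frac{1}{31}\right) = \left(-1456\right) \left(- \frac{1239}{31}\right) = \frac{1803984}{31}$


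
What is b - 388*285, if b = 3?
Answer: -110577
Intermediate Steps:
b - 388*285 = 3 - 388*285 = 3 - 110580 = -110577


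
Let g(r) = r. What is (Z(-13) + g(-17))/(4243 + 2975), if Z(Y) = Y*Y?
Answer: 76/3609 ≈ 0.021058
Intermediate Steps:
Z(Y) = Y**2
(Z(-13) + g(-17))/(4243 + 2975) = ((-13)**2 - 17)/(4243 + 2975) = (169 - 17)/7218 = 152*(1/7218) = 76/3609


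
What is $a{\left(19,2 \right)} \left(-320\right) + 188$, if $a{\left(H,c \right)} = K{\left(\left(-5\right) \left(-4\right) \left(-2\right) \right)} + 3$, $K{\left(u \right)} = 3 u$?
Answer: $37628$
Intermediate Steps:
$a{\left(H,c \right)} = -117$ ($a{\left(H,c \right)} = 3 \left(-5\right) \left(-4\right) \left(-2\right) + 3 = 3 \cdot 20 \left(-2\right) + 3 = 3 \left(-40\right) + 3 = -120 + 3 = -117$)
$a{\left(19,2 \right)} \left(-320\right) + 188 = \left(-117\right) \left(-320\right) + 188 = 37440 + 188 = 37628$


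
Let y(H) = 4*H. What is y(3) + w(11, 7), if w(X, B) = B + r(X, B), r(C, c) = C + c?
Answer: 37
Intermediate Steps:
w(X, B) = X + 2*B (w(X, B) = B + (X + B) = B + (B + X) = X + 2*B)
y(3) + w(11, 7) = 4*3 + (11 + 2*7) = 12 + (11 + 14) = 12 + 25 = 37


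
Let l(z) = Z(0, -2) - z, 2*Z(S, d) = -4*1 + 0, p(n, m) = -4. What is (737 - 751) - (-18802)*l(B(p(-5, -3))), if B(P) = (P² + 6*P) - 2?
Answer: 150402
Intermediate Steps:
Z(S, d) = -2 (Z(S, d) = (-4*1 + 0)/2 = (-4 + 0)/2 = (½)*(-4) = -2)
B(P) = -2 + P² + 6*P
l(z) = -2 - z
(737 - 751) - (-18802)*l(B(p(-5, -3))) = (737 - 751) - (-18802)*(-2 - (-2 + (-4)² + 6*(-4))) = -14 - (-18802)*(-2 - (-2 + 16 - 24)) = -14 - (-18802)*(-2 - 1*(-10)) = -14 - (-18802)*(-2 + 10) = -14 - (-18802)*8 = -14 - 1106*(-136) = -14 + 150416 = 150402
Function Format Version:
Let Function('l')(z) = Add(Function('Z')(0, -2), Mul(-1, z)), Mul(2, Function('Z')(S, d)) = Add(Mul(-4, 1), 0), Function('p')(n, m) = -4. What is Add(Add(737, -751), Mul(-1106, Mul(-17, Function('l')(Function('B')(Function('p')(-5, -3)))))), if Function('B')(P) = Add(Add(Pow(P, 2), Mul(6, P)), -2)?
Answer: 150402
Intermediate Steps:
Function('Z')(S, d) = -2 (Function('Z')(S, d) = Mul(Rational(1, 2), Add(Mul(-4, 1), 0)) = Mul(Rational(1, 2), Add(-4, 0)) = Mul(Rational(1, 2), -4) = -2)
Function('B')(P) = Add(-2, Pow(P, 2), Mul(6, P))
Function('l')(z) = Add(-2, Mul(-1, z))
Add(Add(737, -751), Mul(-1106, Mul(-17, Function('l')(Function('B')(Function('p')(-5, -3)))))) = Add(Add(737, -751), Mul(-1106, Mul(-17, Add(-2, Mul(-1, Add(-2, Pow(-4, 2), Mul(6, -4))))))) = Add(-14, Mul(-1106, Mul(-17, Add(-2, Mul(-1, Add(-2, 16, -24)))))) = Add(-14, Mul(-1106, Mul(-17, Add(-2, Mul(-1, -10))))) = Add(-14, Mul(-1106, Mul(-17, Add(-2, 10)))) = Add(-14, Mul(-1106, Mul(-17, 8))) = Add(-14, Mul(-1106, -136)) = Add(-14, 150416) = 150402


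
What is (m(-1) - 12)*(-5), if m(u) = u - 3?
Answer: 80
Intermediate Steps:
m(u) = -3 + u
(m(-1) - 12)*(-5) = ((-3 - 1) - 12)*(-5) = (-4 - 12)*(-5) = -16*(-5) = 80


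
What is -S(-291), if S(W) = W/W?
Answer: -1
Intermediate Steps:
S(W) = 1
-S(-291) = -1*1 = -1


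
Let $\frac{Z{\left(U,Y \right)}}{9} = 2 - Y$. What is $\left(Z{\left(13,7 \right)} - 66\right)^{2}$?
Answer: $12321$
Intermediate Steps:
$Z{\left(U,Y \right)} = 18 - 9 Y$ ($Z{\left(U,Y \right)} = 9 \left(2 - Y\right) = 18 - 9 Y$)
$\left(Z{\left(13,7 \right)} - 66\right)^{2} = \left(\left(18 - 63\right) - 66\right)^{2} = \left(-45 - 66\right)^{2} = \left(-111\right)^{2} = 12321$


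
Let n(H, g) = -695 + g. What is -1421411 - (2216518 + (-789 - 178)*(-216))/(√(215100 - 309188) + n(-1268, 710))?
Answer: (-2842822*√23522 + 23746555*I)/(-15*I + 2*√23522) ≈ -1.4218e+6 + 7888.2*I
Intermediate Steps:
-1421411 - (2216518 + (-789 - 178)*(-216))/(√(215100 - 309188) + n(-1268, 710)) = -1421411 - (2216518 + (-789 - 178)*(-216))/(√(215100 - 309188) + (-695 + 710)) = -1421411 - (2216518 - 967*(-216))/(√(-94088) + 15) = -1421411 - (2216518 + 208872)/(2*I*√23522 + 15) = -1421411 - 2425390/(15 + 2*I*√23522)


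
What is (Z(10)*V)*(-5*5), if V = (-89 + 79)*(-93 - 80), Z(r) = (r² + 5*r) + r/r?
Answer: -6530750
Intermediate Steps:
Z(r) = 1 + r² + 5*r (Z(r) = (r² + 5*r) + 1 = 1 + r² + 5*r)
V = 1730 (V = -10*(-173) = 1730)
(Z(10)*V)*(-5*5) = ((1 + 10² + 5*10)*1730)*(-5*5) = ((1 + 100 + 50)*1730)*(-25) = (151*1730)*(-25) = 261230*(-25) = -6530750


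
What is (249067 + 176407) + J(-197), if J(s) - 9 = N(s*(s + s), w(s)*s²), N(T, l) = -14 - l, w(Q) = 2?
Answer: 347851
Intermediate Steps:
J(s) = -5 - 2*s² (J(s) = 9 + (-14 - 2*s²) = -5 - 2*s²)
(249067 + 176407) + J(-197) = (249067 + 176407) + (-5 - 2*(-197)²) = 425474 + (-5 - 2*38809) = 425474 + (-5 - 77618) = 425474 - 77623 = 347851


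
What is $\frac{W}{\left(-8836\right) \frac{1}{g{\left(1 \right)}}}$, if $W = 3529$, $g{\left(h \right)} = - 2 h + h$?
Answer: $\frac{3529}{8836} \approx 0.39939$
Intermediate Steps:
$g{\left(h \right)} = - h$
$\frac{W}{\left(-8836\right) \frac{1}{g{\left(1 \right)}}} = \frac{3529}{\left(-8836\right) \frac{1}{\left(-1\right) 1}} = \frac{3529}{\left(-8836\right) \frac{1}{-1}} = \frac{3529}{\left(-8836\right) \left(-1\right)} = \frac{3529}{8836}$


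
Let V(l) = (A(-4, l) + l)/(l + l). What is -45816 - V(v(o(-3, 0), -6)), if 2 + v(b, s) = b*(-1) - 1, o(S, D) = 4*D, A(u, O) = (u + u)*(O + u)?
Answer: -274843/6 ≈ -45807.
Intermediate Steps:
A(u, O) = 2*u*(O + u) (A(u, O) = (2*u)*(O + u) = 2*u*(O + u))
v(b, s) = -3 - b (v(b, s) = -2 + (b*(-1) - 1) = -2 + (-b - 1) = -2 + (-1 - b) = -3 - b)
V(l) = (32 - 7*l)/(2*l) (V(l) = (2*(-4)*(l - 4) + l)/(l + l) = (2*(-4)*(-4 + l) + l)/((2*l)) = ((32 - 8*l) + l)*(1/(2*l)) = (32 - 7*l)*(1/(2*l)) = (32 - 7*l)/(2*l))
-45816 - V(v(o(-3, 0), -6)) = -45816 - (-7/2 + 16/(-3 - 4*0)) = -45816 - (-7/2 + 16/(-3 - 1*0)) = -45816 - (-7/2 + 16/(-3 + 0)) = -45816 - (-7/2 + 16/(-3)) = -45816 - (-7/2 + 16*(-⅓)) = -45816 - (-7/2 - 16/3) = -45816 - 1*(-53/6) = -45816 + 53/6 = -274843/6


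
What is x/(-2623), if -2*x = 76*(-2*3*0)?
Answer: 0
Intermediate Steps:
x = 0 (x = -38*-2*3*0 = -38*(-6*0) = -38*0 = -1/2*0 = 0)
x/(-2623) = 0/(-2623) = 0*(-1/2623) = 0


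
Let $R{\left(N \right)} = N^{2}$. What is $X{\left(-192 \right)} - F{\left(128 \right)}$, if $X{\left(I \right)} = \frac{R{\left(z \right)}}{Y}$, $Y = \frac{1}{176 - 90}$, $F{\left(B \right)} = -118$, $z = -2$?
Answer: $462$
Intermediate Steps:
$Y = \frac{1}{86} \approx 0.011628$
$X{\left(I \right)} = 344$ ($X{\left(I \right)} = \left(-2\right)^{2} \frac{1}{\frac{1}{86}} = 4 \cdot 86 = 344$)
$X{\left(-192 \right)} - F{\left(128 \right)} = 344 - -118 = 344 + 118 = 462$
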